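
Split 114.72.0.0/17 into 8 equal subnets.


New prefix = 17 + 3 = 20
Each subnet has 4096 addresses
  114.72.0.0/20
  114.72.16.0/20
  114.72.32.0/20
  114.72.48.0/20
  114.72.64.0/20
  114.72.80.0/20
  114.72.96.0/20
  114.72.112.0/20
Subnets: 114.72.0.0/20, 114.72.16.0/20, 114.72.32.0/20, 114.72.48.0/20, 114.72.64.0/20, 114.72.80.0/20, 114.72.96.0/20, 114.72.112.0/20


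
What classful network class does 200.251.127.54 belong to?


First octet: 200
Binary: 11001000
110xxxxx -> Class C (192-223)
Class C, default mask 255.255.255.0 (/24)


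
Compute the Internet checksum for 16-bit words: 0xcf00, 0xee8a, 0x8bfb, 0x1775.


Sum all words (with carry folding):
+ 0xcf00 = 0xcf00
+ 0xee8a = 0xbd8b
+ 0x8bfb = 0x4987
+ 0x1775 = 0x60fc
One's complement: ~0x60fc
Checksum = 0x9f03


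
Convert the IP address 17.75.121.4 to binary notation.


17 = 00010001
75 = 01001011
121 = 01111001
4 = 00000100
Binary: 00010001.01001011.01111001.00000100


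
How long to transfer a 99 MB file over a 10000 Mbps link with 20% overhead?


Effective throughput = 10000 * (1 - 20/100) = 8000 Mbps
File size in Mb = 99 * 8 = 792 Mb
Time = 792 / 8000
Time = 0.099 seconds


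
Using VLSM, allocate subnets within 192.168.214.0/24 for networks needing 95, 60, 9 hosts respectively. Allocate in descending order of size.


95 hosts -> /25 (126 usable): 192.168.214.0/25
60 hosts -> /26 (62 usable): 192.168.214.128/26
9 hosts -> /28 (14 usable): 192.168.214.192/28
Allocation: 192.168.214.0/25 (95 hosts, 126 usable); 192.168.214.128/26 (60 hosts, 62 usable); 192.168.214.192/28 (9 hosts, 14 usable)


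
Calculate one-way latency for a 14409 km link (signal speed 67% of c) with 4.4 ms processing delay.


Speed = 0.67 * 3e5 km/s = 201000 km/s
Propagation delay = 14409 / 201000 = 0.0717 s = 71.6866 ms
Processing delay = 4.4 ms
Total one-way latency = 76.0866 ms


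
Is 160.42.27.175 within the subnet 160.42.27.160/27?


Subnet network: 160.42.27.160
Test IP AND mask: 160.42.27.160
Yes, 160.42.27.175 is in 160.42.27.160/27


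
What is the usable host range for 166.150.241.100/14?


Network: 166.148.0.0
Broadcast: 166.151.255.255
First usable = network + 1
Last usable = broadcast - 1
Range: 166.148.0.1 to 166.151.255.254


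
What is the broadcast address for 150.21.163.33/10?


Network: 150.0.0.0/10
Host bits = 22
Set all host bits to 1:
Broadcast: 150.63.255.255


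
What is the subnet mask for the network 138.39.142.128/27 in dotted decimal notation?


/27 means 27 network bits, 5 host bits
Binary: 11111111111111111111111111100000
Mask: 255.255.255.224


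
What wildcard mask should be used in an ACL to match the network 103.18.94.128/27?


Subnet mask: 255.255.255.224
Wildcard = 255.255.255.255 - subnet mask
255 - 255 = 0
255 - 255 = 0
255 - 255 = 0
255 - 224 = 31
Wildcard: 0.0.0.31


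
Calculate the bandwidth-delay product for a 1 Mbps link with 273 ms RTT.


BDP = bandwidth * RTT
= 1 Mbps * 273 ms
= 1 * 1e6 * 273 / 1000 bits
= 273000 bits
= 34125 bytes
= 33.3252 KB
BDP = 273000 bits (34125 bytes)


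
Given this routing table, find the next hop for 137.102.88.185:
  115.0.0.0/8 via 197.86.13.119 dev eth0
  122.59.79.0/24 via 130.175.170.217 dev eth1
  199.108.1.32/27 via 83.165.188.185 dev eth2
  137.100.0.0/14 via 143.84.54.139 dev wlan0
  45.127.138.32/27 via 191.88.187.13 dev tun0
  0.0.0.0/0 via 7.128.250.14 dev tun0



Longest prefix match for 137.102.88.185:
  /8 115.0.0.0: no
  /24 122.59.79.0: no
  /27 199.108.1.32: no
  /14 137.100.0.0: MATCH
  /27 45.127.138.32: no
  /0 0.0.0.0: MATCH
Selected: next-hop 143.84.54.139 via wlan0 (matched /14)


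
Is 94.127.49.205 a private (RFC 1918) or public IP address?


RFC 1918 private ranges:
  10.0.0.0/8 (10.0.0.0 - 10.255.255.255)
  172.16.0.0/12 (172.16.0.0 - 172.31.255.255)
  192.168.0.0/16 (192.168.0.0 - 192.168.255.255)
Public (not in any RFC 1918 range)


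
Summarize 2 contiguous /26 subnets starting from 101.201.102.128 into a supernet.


Original prefix: /26
Number of subnets: 2 = 2^1
New prefix = 26 - 1 = 25
Supernet: 101.201.102.128/25


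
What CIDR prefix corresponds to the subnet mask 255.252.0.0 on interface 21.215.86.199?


Binary: 11111111.11111100.00000000.00000000
Count leading 1s
Prefix: /14


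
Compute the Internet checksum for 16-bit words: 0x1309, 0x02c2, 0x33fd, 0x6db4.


Sum all words (with carry folding):
+ 0x1309 = 0x1309
+ 0x02c2 = 0x15cb
+ 0x33fd = 0x49c8
+ 0x6db4 = 0xb77c
One's complement: ~0xb77c
Checksum = 0x4883


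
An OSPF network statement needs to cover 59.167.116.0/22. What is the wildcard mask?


Subnet mask: 255.255.252.0
Wildcard = 255.255.255.255 - subnet mask
255 - 255 = 0
255 - 255 = 0
255 - 252 = 3
255 - 0 = 255
Wildcard: 0.0.3.255


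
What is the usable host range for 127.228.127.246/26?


Network: 127.228.127.192
Broadcast: 127.228.127.255
First usable = network + 1
Last usable = broadcast - 1
Range: 127.228.127.193 to 127.228.127.254


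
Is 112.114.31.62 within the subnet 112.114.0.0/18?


Subnet network: 112.114.0.0
Test IP AND mask: 112.114.0.0
Yes, 112.114.31.62 is in 112.114.0.0/18


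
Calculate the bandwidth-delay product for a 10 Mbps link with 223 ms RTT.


BDP = bandwidth * RTT
= 10 Mbps * 223 ms
= 10 * 1e6 * 223 / 1000 bits
= 2230000 bits
= 278750 bytes
= 272.2168 KB
BDP = 2230000 bits (278750 bytes)


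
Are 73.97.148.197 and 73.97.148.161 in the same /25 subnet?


Mask: 255.255.255.128
73.97.148.197 AND mask = 73.97.148.128
73.97.148.161 AND mask = 73.97.148.128
Yes, same subnet (73.97.148.128)


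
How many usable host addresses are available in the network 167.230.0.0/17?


Host bits = 32 - 17 = 15
Total addresses = 2^15 = 32768
Usable = total - 2 (network and broadcast)
Usable hosts: 32766


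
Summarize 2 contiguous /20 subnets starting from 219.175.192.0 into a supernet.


Original prefix: /20
Number of subnets: 2 = 2^1
New prefix = 20 - 1 = 19
Supernet: 219.175.192.0/19


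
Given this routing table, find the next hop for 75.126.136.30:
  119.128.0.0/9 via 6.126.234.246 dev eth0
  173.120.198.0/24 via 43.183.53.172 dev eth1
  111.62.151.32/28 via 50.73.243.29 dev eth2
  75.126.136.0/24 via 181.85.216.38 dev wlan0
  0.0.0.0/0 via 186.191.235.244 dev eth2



Longest prefix match for 75.126.136.30:
  /9 119.128.0.0: no
  /24 173.120.198.0: no
  /28 111.62.151.32: no
  /24 75.126.136.0: MATCH
  /0 0.0.0.0: MATCH
Selected: next-hop 181.85.216.38 via wlan0 (matched /24)


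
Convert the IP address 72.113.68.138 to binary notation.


72 = 01001000
113 = 01110001
68 = 01000100
138 = 10001010
Binary: 01001000.01110001.01000100.10001010


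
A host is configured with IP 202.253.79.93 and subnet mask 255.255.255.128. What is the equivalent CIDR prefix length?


Binary: 11111111.11111111.11111111.10000000
Count leading 1s
Prefix: /25


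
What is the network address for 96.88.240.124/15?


IP:   01100000.01011000.11110000.01111100
Mask: 11111111.11111110.00000000.00000000
AND operation:
Net:  01100000.01011000.00000000.00000000
Network: 96.88.0.0/15


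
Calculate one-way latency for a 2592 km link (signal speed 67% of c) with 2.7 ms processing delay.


Speed = 0.67 * 3e5 km/s = 201000 km/s
Propagation delay = 2592 / 201000 = 0.0129 s = 12.8955 ms
Processing delay = 2.7 ms
Total one-way latency = 15.5955 ms


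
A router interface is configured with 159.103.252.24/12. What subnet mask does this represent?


/12 means 12 network bits, 20 host bits
Binary: 11111111111100000000000000000000
Mask: 255.240.0.0


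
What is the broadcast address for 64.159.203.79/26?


Network: 64.159.203.64/26
Host bits = 6
Set all host bits to 1:
Broadcast: 64.159.203.127


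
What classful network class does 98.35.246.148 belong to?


First octet: 98
Binary: 01100010
0xxxxxxx -> Class A (1-126)
Class A, default mask 255.0.0.0 (/8)


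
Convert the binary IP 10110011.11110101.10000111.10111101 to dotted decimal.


10110011 = 179
11110101 = 245
10000111 = 135
10111101 = 189
IP: 179.245.135.189


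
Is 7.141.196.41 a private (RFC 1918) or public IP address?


RFC 1918 private ranges:
  10.0.0.0/8 (10.0.0.0 - 10.255.255.255)
  172.16.0.0/12 (172.16.0.0 - 172.31.255.255)
  192.168.0.0/16 (192.168.0.0 - 192.168.255.255)
Public (not in any RFC 1918 range)


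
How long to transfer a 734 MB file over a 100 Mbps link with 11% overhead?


Effective throughput = 100 * (1 - 11/100) = 89 Mbps
File size in Mb = 734 * 8 = 5872 Mb
Time = 5872 / 89
Time = 65.9775 seconds


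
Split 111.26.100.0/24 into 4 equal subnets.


New prefix = 24 + 2 = 26
Each subnet has 64 addresses
  111.26.100.0/26
  111.26.100.64/26
  111.26.100.128/26
  111.26.100.192/26
Subnets: 111.26.100.0/26, 111.26.100.64/26, 111.26.100.128/26, 111.26.100.192/26


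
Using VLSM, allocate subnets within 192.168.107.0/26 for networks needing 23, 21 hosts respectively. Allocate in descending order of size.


23 hosts -> /27 (30 usable): 192.168.107.0/27
21 hosts -> /27 (30 usable): 192.168.107.32/27
Allocation: 192.168.107.0/27 (23 hosts, 30 usable); 192.168.107.32/27 (21 hosts, 30 usable)


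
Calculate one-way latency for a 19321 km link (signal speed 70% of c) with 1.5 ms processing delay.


Speed = 0.7 * 3e5 km/s = 210000 km/s
Propagation delay = 19321 / 210000 = 0.092 s = 92.0048 ms
Processing delay = 1.5 ms
Total one-way latency = 93.5048 ms


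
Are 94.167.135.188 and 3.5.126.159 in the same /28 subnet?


Mask: 255.255.255.240
94.167.135.188 AND mask = 94.167.135.176
3.5.126.159 AND mask = 3.5.126.144
No, different subnets (94.167.135.176 vs 3.5.126.144)


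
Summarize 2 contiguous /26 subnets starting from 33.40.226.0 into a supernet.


Original prefix: /26
Number of subnets: 2 = 2^1
New prefix = 26 - 1 = 25
Supernet: 33.40.226.0/25


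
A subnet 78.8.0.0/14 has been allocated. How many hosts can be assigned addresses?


Host bits = 32 - 14 = 18
Total addresses = 2^18 = 262144
Usable = total - 2 (network and broadcast)
Usable hosts: 262142


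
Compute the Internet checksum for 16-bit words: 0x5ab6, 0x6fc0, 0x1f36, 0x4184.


Sum all words (with carry folding):
+ 0x5ab6 = 0x5ab6
+ 0x6fc0 = 0xca76
+ 0x1f36 = 0xe9ac
+ 0x4184 = 0x2b31
One's complement: ~0x2b31
Checksum = 0xd4ce


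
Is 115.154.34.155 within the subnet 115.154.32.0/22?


Subnet network: 115.154.32.0
Test IP AND mask: 115.154.32.0
Yes, 115.154.34.155 is in 115.154.32.0/22


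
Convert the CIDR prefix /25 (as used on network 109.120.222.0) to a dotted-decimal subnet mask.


/25 means 25 network bits, 7 host bits
Binary: 11111111111111111111111110000000
Mask: 255.255.255.128


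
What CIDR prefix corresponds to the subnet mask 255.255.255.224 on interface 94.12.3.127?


Binary: 11111111.11111111.11111111.11100000
Count leading 1s
Prefix: /27


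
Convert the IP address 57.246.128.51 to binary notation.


57 = 00111001
246 = 11110110
128 = 10000000
51 = 00110011
Binary: 00111001.11110110.10000000.00110011


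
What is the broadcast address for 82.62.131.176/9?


Network: 82.0.0.0/9
Host bits = 23
Set all host bits to 1:
Broadcast: 82.127.255.255


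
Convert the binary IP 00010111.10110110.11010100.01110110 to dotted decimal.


00010111 = 23
10110110 = 182
11010100 = 212
01110110 = 118
IP: 23.182.212.118


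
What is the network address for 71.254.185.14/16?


IP:   01000111.11111110.10111001.00001110
Mask: 11111111.11111111.00000000.00000000
AND operation:
Net:  01000111.11111110.00000000.00000000
Network: 71.254.0.0/16


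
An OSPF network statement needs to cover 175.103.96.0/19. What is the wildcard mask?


Subnet mask: 255.255.224.0
Wildcard = 255.255.255.255 - subnet mask
255 - 255 = 0
255 - 255 = 0
255 - 224 = 31
255 - 0 = 255
Wildcard: 0.0.31.255


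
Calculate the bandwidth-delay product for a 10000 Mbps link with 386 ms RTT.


BDP = bandwidth * RTT
= 10000 Mbps * 386 ms
= 10000 * 1e6 * 386 / 1000 bits
= 3860000000 bits
= 482500000 bytes
= 471191.4062 KB
BDP = 3860000000 bits (482500000 bytes)


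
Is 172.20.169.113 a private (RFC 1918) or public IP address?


RFC 1918 private ranges:
  10.0.0.0/8 (10.0.0.0 - 10.255.255.255)
  172.16.0.0/12 (172.16.0.0 - 172.31.255.255)
  192.168.0.0/16 (192.168.0.0 - 192.168.255.255)
Private (in 172.16.0.0/12)


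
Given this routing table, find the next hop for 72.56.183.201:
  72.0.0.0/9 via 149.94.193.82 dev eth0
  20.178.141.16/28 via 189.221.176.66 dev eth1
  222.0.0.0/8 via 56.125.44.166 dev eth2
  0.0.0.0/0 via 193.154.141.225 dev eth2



Longest prefix match for 72.56.183.201:
  /9 72.0.0.0: MATCH
  /28 20.178.141.16: no
  /8 222.0.0.0: no
  /0 0.0.0.0: MATCH
Selected: next-hop 149.94.193.82 via eth0 (matched /9)


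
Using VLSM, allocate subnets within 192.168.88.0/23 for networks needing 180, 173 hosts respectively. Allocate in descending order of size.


180 hosts -> /24 (254 usable): 192.168.88.0/24
173 hosts -> /24 (254 usable): 192.168.89.0/24
Allocation: 192.168.88.0/24 (180 hosts, 254 usable); 192.168.89.0/24 (173 hosts, 254 usable)


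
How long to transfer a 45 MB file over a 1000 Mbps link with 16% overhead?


Effective throughput = 1000 * (1 - 16/100) = 840 Mbps
File size in Mb = 45 * 8 = 360 Mb
Time = 360 / 840
Time = 0.4286 seconds


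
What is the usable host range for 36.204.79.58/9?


Network: 36.128.0.0
Broadcast: 36.255.255.255
First usable = network + 1
Last usable = broadcast - 1
Range: 36.128.0.1 to 36.255.255.254


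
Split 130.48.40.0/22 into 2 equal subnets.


New prefix = 22 + 1 = 23
Each subnet has 512 addresses
  130.48.40.0/23
  130.48.42.0/23
Subnets: 130.48.40.0/23, 130.48.42.0/23


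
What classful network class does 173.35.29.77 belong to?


First octet: 173
Binary: 10101101
10xxxxxx -> Class B (128-191)
Class B, default mask 255.255.0.0 (/16)


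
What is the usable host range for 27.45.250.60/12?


Network: 27.32.0.0
Broadcast: 27.47.255.255
First usable = network + 1
Last usable = broadcast - 1
Range: 27.32.0.1 to 27.47.255.254


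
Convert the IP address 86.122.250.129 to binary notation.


86 = 01010110
122 = 01111010
250 = 11111010
129 = 10000001
Binary: 01010110.01111010.11111010.10000001


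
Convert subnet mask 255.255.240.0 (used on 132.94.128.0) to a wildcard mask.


Subnet mask: 255.255.240.0
Wildcard = 255.255.255.255 - subnet mask
255 - 255 = 0
255 - 255 = 0
255 - 240 = 15
255 - 0 = 255
Wildcard: 0.0.15.255


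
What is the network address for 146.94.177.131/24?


IP:   10010010.01011110.10110001.10000011
Mask: 11111111.11111111.11111111.00000000
AND operation:
Net:  10010010.01011110.10110001.00000000
Network: 146.94.177.0/24


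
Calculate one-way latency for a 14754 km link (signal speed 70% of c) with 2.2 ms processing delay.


Speed = 0.7 * 3e5 km/s = 210000 km/s
Propagation delay = 14754 / 210000 = 0.0703 s = 70.2571 ms
Processing delay = 2.2 ms
Total one-way latency = 72.4571 ms


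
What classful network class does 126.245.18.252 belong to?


First octet: 126
Binary: 01111110
0xxxxxxx -> Class A (1-126)
Class A, default mask 255.0.0.0 (/8)


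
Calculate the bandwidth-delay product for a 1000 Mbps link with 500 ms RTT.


BDP = bandwidth * RTT
= 1000 Mbps * 500 ms
= 1000 * 1e6 * 500 / 1000 bits
= 500000000 bits
= 62500000 bytes
= 61035.1562 KB
BDP = 500000000 bits (62500000 bytes)


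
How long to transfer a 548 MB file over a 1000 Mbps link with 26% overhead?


Effective throughput = 1000 * (1 - 26/100) = 740 Mbps
File size in Mb = 548 * 8 = 4384 Mb
Time = 4384 / 740
Time = 5.9243 seconds


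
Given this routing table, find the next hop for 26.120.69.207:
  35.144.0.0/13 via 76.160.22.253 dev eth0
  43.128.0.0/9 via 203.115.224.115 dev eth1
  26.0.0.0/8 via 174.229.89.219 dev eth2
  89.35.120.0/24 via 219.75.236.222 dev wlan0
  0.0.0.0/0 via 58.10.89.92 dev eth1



Longest prefix match for 26.120.69.207:
  /13 35.144.0.0: no
  /9 43.128.0.0: no
  /8 26.0.0.0: MATCH
  /24 89.35.120.0: no
  /0 0.0.0.0: MATCH
Selected: next-hop 174.229.89.219 via eth2 (matched /8)


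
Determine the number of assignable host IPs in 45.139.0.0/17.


Host bits = 32 - 17 = 15
Total addresses = 2^15 = 32768
Usable = total - 2 (network and broadcast)
Usable hosts: 32766


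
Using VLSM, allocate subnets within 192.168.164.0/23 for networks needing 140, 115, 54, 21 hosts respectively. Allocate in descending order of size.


140 hosts -> /24 (254 usable): 192.168.164.0/24
115 hosts -> /25 (126 usable): 192.168.165.0/25
54 hosts -> /26 (62 usable): 192.168.165.128/26
21 hosts -> /27 (30 usable): 192.168.165.192/27
Allocation: 192.168.164.0/24 (140 hosts, 254 usable); 192.168.165.0/25 (115 hosts, 126 usable); 192.168.165.128/26 (54 hosts, 62 usable); 192.168.165.192/27 (21 hosts, 30 usable)


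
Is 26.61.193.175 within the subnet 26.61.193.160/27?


Subnet network: 26.61.193.160
Test IP AND mask: 26.61.193.160
Yes, 26.61.193.175 is in 26.61.193.160/27


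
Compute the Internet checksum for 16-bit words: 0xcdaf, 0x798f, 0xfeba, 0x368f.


Sum all words (with carry folding):
+ 0xcdaf = 0xcdaf
+ 0x798f = 0x473f
+ 0xfeba = 0x45fa
+ 0x368f = 0x7c89
One's complement: ~0x7c89
Checksum = 0x8376


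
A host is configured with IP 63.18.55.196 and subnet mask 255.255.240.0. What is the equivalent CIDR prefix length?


Binary: 11111111.11111111.11110000.00000000
Count leading 1s
Prefix: /20


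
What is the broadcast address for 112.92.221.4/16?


Network: 112.92.0.0/16
Host bits = 16
Set all host bits to 1:
Broadcast: 112.92.255.255


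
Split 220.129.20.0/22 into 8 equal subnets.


New prefix = 22 + 3 = 25
Each subnet has 128 addresses
  220.129.20.0/25
  220.129.20.128/25
  220.129.21.0/25
  220.129.21.128/25
  220.129.22.0/25
  220.129.22.128/25
  220.129.23.0/25
  220.129.23.128/25
Subnets: 220.129.20.0/25, 220.129.20.128/25, 220.129.21.0/25, 220.129.21.128/25, 220.129.22.0/25, 220.129.22.128/25, 220.129.23.0/25, 220.129.23.128/25


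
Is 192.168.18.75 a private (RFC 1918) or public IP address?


RFC 1918 private ranges:
  10.0.0.0/8 (10.0.0.0 - 10.255.255.255)
  172.16.0.0/12 (172.16.0.0 - 172.31.255.255)
  192.168.0.0/16 (192.168.0.0 - 192.168.255.255)
Private (in 192.168.0.0/16)


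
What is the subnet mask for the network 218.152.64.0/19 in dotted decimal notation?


/19 means 19 network bits, 13 host bits
Binary: 11111111111111111110000000000000
Mask: 255.255.224.0


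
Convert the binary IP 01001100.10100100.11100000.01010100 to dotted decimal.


01001100 = 76
10100100 = 164
11100000 = 224
01010100 = 84
IP: 76.164.224.84


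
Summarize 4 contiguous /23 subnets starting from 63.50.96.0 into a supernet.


Original prefix: /23
Number of subnets: 4 = 2^2
New prefix = 23 - 2 = 21
Supernet: 63.50.96.0/21


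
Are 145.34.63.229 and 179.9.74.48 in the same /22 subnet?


Mask: 255.255.252.0
145.34.63.229 AND mask = 145.34.60.0
179.9.74.48 AND mask = 179.9.72.0
No, different subnets (145.34.60.0 vs 179.9.72.0)


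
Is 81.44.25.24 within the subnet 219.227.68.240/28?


Subnet network: 219.227.68.240
Test IP AND mask: 81.44.25.16
No, 81.44.25.24 is not in 219.227.68.240/28


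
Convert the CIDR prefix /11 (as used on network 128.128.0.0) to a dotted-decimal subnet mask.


/11 means 11 network bits, 21 host bits
Binary: 11111111111000000000000000000000
Mask: 255.224.0.0


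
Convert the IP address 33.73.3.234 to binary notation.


33 = 00100001
73 = 01001001
3 = 00000011
234 = 11101010
Binary: 00100001.01001001.00000011.11101010


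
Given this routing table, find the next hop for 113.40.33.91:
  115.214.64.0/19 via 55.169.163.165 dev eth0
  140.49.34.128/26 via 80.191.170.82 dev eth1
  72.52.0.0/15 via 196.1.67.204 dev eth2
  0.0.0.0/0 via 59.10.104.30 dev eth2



Longest prefix match for 113.40.33.91:
  /19 115.214.64.0: no
  /26 140.49.34.128: no
  /15 72.52.0.0: no
  /0 0.0.0.0: MATCH
Selected: next-hop 59.10.104.30 via eth2 (matched /0)


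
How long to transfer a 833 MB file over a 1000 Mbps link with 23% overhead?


Effective throughput = 1000 * (1 - 23/100) = 770 Mbps
File size in Mb = 833 * 8 = 6664 Mb
Time = 6664 / 770
Time = 8.6545 seconds


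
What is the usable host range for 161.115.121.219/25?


Network: 161.115.121.128
Broadcast: 161.115.121.255
First usable = network + 1
Last usable = broadcast - 1
Range: 161.115.121.129 to 161.115.121.254


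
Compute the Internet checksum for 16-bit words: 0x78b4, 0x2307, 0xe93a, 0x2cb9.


Sum all words (with carry folding):
+ 0x78b4 = 0x78b4
+ 0x2307 = 0x9bbb
+ 0xe93a = 0x84f6
+ 0x2cb9 = 0xb1af
One's complement: ~0xb1af
Checksum = 0x4e50


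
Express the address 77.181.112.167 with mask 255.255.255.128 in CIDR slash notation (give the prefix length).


Binary: 11111111.11111111.11111111.10000000
Count leading 1s
Prefix: /25


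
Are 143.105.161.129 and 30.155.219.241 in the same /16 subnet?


Mask: 255.255.0.0
143.105.161.129 AND mask = 143.105.0.0
30.155.219.241 AND mask = 30.155.0.0
No, different subnets (143.105.0.0 vs 30.155.0.0)


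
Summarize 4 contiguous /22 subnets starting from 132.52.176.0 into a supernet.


Original prefix: /22
Number of subnets: 4 = 2^2
New prefix = 22 - 2 = 20
Supernet: 132.52.176.0/20


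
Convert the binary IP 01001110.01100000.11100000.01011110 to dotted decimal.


01001110 = 78
01100000 = 96
11100000 = 224
01011110 = 94
IP: 78.96.224.94


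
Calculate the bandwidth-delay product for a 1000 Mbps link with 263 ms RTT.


BDP = bandwidth * RTT
= 1000 Mbps * 263 ms
= 1000 * 1e6 * 263 / 1000 bits
= 263000000 bits
= 32875000 bytes
= 32104.4922 KB
BDP = 263000000 bits (32875000 bytes)


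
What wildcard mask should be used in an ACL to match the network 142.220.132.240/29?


Subnet mask: 255.255.255.248
Wildcard = 255.255.255.255 - subnet mask
255 - 255 = 0
255 - 255 = 0
255 - 255 = 0
255 - 248 = 7
Wildcard: 0.0.0.7


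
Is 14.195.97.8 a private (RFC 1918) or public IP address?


RFC 1918 private ranges:
  10.0.0.0/8 (10.0.0.0 - 10.255.255.255)
  172.16.0.0/12 (172.16.0.0 - 172.31.255.255)
  192.168.0.0/16 (192.168.0.0 - 192.168.255.255)
Public (not in any RFC 1918 range)


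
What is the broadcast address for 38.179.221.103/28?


Network: 38.179.221.96/28
Host bits = 4
Set all host bits to 1:
Broadcast: 38.179.221.111


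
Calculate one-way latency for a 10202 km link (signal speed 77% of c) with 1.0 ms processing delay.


Speed = 0.77 * 3e5 km/s = 231000 km/s
Propagation delay = 10202 / 231000 = 0.0442 s = 44.1645 ms
Processing delay = 1.0 ms
Total one-way latency = 45.1645 ms


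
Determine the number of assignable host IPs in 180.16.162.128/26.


Host bits = 32 - 26 = 6
Total addresses = 2^6 = 64
Usable = total - 2 (network and broadcast)
Usable hosts: 62


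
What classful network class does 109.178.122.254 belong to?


First octet: 109
Binary: 01101101
0xxxxxxx -> Class A (1-126)
Class A, default mask 255.0.0.0 (/8)


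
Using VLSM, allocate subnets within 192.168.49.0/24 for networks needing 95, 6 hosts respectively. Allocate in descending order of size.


95 hosts -> /25 (126 usable): 192.168.49.0/25
6 hosts -> /29 (6 usable): 192.168.49.128/29
Allocation: 192.168.49.0/25 (95 hosts, 126 usable); 192.168.49.128/29 (6 hosts, 6 usable)


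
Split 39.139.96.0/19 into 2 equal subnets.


New prefix = 19 + 1 = 20
Each subnet has 4096 addresses
  39.139.96.0/20
  39.139.112.0/20
Subnets: 39.139.96.0/20, 39.139.112.0/20


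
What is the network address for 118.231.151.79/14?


IP:   01110110.11100111.10010111.01001111
Mask: 11111111.11111100.00000000.00000000
AND operation:
Net:  01110110.11100100.00000000.00000000
Network: 118.228.0.0/14


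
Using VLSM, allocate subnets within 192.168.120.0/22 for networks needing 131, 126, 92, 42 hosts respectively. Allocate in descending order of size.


131 hosts -> /24 (254 usable): 192.168.120.0/24
126 hosts -> /25 (126 usable): 192.168.121.0/25
92 hosts -> /25 (126 usable): 192.168.121.128/25
42 hosts -> /26 (62 usable): 192.168.122.0/26
Allocation: 192.168.120.0/24 (131 hosts, 254 usable); 192.168.121.0/25 (126 hosts, 126 usable); 192.168.121.128/25 (92 hosts, 126 usable); 192.168.122.0/26 (42 hosts, 62 usable)


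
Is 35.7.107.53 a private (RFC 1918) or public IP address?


RFC 1918 private ranges:
  10.0.0.0/8 (10.0.0.0 - 10.255.255.255)
  172.16.0.0/12 (172.16.0.0 - 172.31.255.255)
  192.168.0.0/16 (192.168.0.0 - 192.168.255.255)
Public (not in any RFC 1918 range)


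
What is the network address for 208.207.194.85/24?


IP:   11010000.11001111.11000010.01010101
Mask: 11111111.11111111.11111111.00000000
AND operation:
Net:  11010000.11001111.11000010.00000000
Network: 208.207.194.0/24


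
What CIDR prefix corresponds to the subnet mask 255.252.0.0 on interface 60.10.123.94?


Binary: 11111111.11111100.00000000.00000000
Count leading 1s
Prefix: /14


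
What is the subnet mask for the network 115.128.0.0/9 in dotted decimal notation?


/9 means 9 network bits, 23 host bits
Binary: 11111111100000000000000000000000
Mask: 255.128.0.0


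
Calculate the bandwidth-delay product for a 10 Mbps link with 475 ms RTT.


BDP = bandwidth * RTT
= 10 Mbps * 475 ms
= 10 * 1e6 * 475 / 1000 bits
= 4750000 bits
= 593750 bytes
= 579.834 KB
BDP = 4750000 bits (593750 bytes)


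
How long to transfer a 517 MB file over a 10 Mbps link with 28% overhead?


Effective throughput = 10 * (1 - 28/100) = 7.2 Mbps
File size in Mb = 517 * 8 = 4136 Mb
Time = 4136 / 7.2
Time = 574.4444 seconds


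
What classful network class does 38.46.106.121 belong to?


First octet: 38
Binary: 00100110
0xxxxxxx -> Class A (1-126)
Class A, default mask 255.0.0.0 (/8)


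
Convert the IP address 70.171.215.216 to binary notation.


70 = 01000110
171 = 10101011
215 = 11010111
216 = 11011000
Binary: 01000110.10101011.11010111.11011000


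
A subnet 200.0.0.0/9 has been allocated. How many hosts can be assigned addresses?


Host bits = 32 - 9 = 23
Total addresses = 2^23 = 8388608
Usable = total - 2 (network and broadcast)
Usable hosts: 8388606


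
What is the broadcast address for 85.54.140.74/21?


Network: 85.54.136.0/21
Host bits = 11
Set all host bits to 1:
Broadcast: 85.54.143.255


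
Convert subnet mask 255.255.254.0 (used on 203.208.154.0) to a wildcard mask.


Subnet mask: 255.255.254.0
Wildcard = 255.255.255.255 - subnet mask
255 - 255 = 0
255 - 255 = 0
255 - 254 = 1
255 - 0 = 255
Wildcard: 0.0.1.255


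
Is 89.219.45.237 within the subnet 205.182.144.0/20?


Subnet network: 205.182.144.0
Test IP AND mask: 89.219.32.0
No, 89.219.45.237 is not in 205.182.144.0/20


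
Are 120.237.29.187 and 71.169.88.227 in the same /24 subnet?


Mask: 255.255.255.0
120.237.29.187 AND mask = 120.237.29.0
71.169.88.227 AND mask = 71.169.88.0
No, different subnets (120.237.29.0 vs 71.169.88.0)


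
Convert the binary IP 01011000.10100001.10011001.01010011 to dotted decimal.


01011000 = 88
10100001 = 161
10011001 = 153
01010011 = 83
IP: 88.161.153.83


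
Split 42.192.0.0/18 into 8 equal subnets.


New prefix = 18 + 3 = 21
Each subnet has 2048 addresses
  42.192.0.0/21
  42.192.8.0/21
  42.192.16.0/21
  42.192.24.0/21
  42.192.32.0/21
  42.192.40.0/21
  42.192.48.0/21
  42.192.56.0/21
Subnets: 42.192.0.0/21, 42.192.8.0/21, 42.192.16.0/21, 42.192.24.0/21, 42.192.32.0/21, 42.192.40.0/21, 42.192.48.0/21, 42.192.56.0/21


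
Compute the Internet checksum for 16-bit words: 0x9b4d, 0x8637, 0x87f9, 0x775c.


Sum all words (with carry folding):
+ 0x9b4d = 0x9b4d
+ 0x8637 = 0x2185
+ 0x87f9 = 0xa97e
+ 0x775c = 0x20db
One's complement: ~0x20db
Checksum = 0xdf24


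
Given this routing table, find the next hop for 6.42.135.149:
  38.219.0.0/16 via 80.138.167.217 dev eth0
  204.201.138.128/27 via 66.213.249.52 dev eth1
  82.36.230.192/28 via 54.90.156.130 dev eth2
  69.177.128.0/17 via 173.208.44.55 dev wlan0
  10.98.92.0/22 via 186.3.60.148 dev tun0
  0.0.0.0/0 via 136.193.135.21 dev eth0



Longest prefix match for 6.42.135.149:
  /16 38.219.0.0: no
  /27 204.201.138.128: no
  /28 82.36.230.192: no
  /17 69.177.128.0: no
  /22 10.98.92.0: no
  /0 0.0.0.0: MATCH
Selected: next-hop 136.193.135.21 via eth0 (matched /0)


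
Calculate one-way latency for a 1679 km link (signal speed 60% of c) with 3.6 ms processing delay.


Speed = 0.6 * 3e5 km/s = 180000 km/s
Propagation delay = 1679 / 180000 = 0.0093 s = 9.3278 ms
Processing delay = 3.6 ms
Total one-way latency = 12.9278 ms


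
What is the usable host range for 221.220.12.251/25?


Network: 221.220.12.128
Broadcast: 221.220.12.255
First usable = network + 1
Last usable = broadcast - 1
Range: 221.220.12.129 to 221.220.12.254


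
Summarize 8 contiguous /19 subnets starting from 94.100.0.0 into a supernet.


Original prefix: /19
Number of subnets: 8 = 2^3
New prefix = 19 - 3 = 16
Supernet: 94.100.0.0/16


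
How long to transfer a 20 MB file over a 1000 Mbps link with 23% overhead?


Effective throughput = 1000 * (1 - 23/100) = 770 Mbps
File size in Mb = 20 * 8 = 160 Mb
Time = 160 / 770
Time = 0.2078 seconds


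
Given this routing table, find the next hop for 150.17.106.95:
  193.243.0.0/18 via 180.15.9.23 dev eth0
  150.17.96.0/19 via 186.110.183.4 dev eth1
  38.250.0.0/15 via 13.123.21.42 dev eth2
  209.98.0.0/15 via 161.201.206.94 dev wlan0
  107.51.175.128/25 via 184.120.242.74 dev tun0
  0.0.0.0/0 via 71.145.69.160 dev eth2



Longest prefix match for 150.17.106.95:
  /18 193.243.0.0: no
  /19 150.17.96.0: MATCH
  /15 38.250.0.0: no
  /15 209.98.0.0: no
  /25 107.51.175.128: no
  /0 0.0.0.0: MATCH
Selected: next-hop 186.110.183.4 via eth1 (matched /19)


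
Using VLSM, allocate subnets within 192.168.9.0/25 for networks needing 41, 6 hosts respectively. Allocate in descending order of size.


41 hosts -> /26 (62 usable): 192.168.9.0/26
6 hosts -> /29 (6 usable): 192.168.9.64/29
Allocation: 192.168.9.0/26 (41 hosts, 62 usable); 192.168.9.64/29 (6 hosts, 6 usable)


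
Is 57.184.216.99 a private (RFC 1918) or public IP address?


RFC 1918 private ranges:
  10.0.0.0/8 (10.0.0.0 - 10.255.255.255)
  172.16.0.0/12 (172.16.0.0 - 172.31.255.255)
  192.168.0.0/16 (192.168.0.0 - 192.168.255.255)
Public (not in any RFC 1918 range)


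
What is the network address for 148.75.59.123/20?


IP:   10010100.01001011.00111011.01111011
Mask: 11111111.11111111.11110000.00000000
AND operation:
Net:  10010100.01001011.00110000.00000000
Network: 148.75.48.0/20


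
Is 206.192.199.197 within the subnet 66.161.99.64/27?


Subnet network: 66.161.99.64
Test IP AND mask: 206.192.199.192
No, 206.192.199.197 is not in 66.161.99.64/27


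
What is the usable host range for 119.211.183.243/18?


Network: 119.211.128.0
Broadcast: 119.211.191.255
First usable = network + 1
Last usable = broadcast - 1
Range: 119.211.128.1 to 119.211.191.254


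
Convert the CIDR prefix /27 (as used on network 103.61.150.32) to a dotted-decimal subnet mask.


/27 means 27 network bits, 5 host bits
Binary: 11111111111111111111111111100000
Mask: 255.255.255.224


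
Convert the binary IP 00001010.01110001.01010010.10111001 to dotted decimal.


00001010 = 10
01110001 = 113
01010010 = 82
10111001 = 185
IP: 10.113.82.185


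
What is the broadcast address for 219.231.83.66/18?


Network: 219.231.64.0/18
Host bits = 14
Set all host bits to 1:
Broadcast: 219.231.127.255


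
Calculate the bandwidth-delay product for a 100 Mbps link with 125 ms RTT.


BDP = bandwidth * RTT
= 100 Mbps * 125 ms
= 100 * 1e6 * 125 / 1000 bits
= 12500000 bits
= 1562500 bytes
= 1525.8789 KB
BDP = 12500000 bits (1562500 bytes)


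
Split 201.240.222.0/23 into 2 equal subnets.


New prefix = 23 + 1 = 24
Each subnet has 256 addresses
  201.240.222.0/24
  201.240.223.0/24
Subnets: 201.240.222.0/24, 201.240.223.0/24


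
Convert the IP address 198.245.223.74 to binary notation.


198 = 11000110
245 = 11110101
223 = 11011111
74 = 01001010
Binary: 11000110.11110101.11011111.01001010


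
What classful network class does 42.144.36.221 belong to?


First octet: 42
Binary: 00101010
0xxxxxxx -> Class A (1-126)
Class A, default mask 255.0.0.0 (/8)


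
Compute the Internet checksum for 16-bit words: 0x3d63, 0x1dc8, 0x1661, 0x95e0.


Sum all words (with carry folding):
+ 0x3d63 = 0x3d63
+ 0x1dc8 = 0x5b2b
+ 0x1661 = 0x718c
+ 0x95e0 = 0x076d
One's complement: ~0x076d
Checksum = 0xf892


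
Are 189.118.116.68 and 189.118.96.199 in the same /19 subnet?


Mask: 255.255.224.0
189.118.116.68 AND mask = 189.118.96.0
189.118.96.199 AND mask = 189.118.96.0
Yes, same subnet (189.118.96.0)


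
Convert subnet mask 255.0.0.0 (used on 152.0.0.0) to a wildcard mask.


Subnet mask: 255.0.0.0
Wildcard = 255.255.255.255 - subnet mask
255 - 255 = 0
255 - 0 = 255
255 - 0 = 255
255 - 0 = 255
Wildcard: 0.255.255.255


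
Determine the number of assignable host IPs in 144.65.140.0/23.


Host bits = 32 - 23 = 9
Total addresses = 2^9 = 512
Usable = total - 2 (network and broadcast)
Usable hosts: 510


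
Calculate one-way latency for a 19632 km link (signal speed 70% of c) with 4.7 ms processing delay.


Speed = 0.7 * 3e5 km/s = 210000 km/s
Propagation delay = 19632 / 210000 = 0.0935 s = 93.4857 ms
Processing delay = 4.7 ms
Total one-way latency = 98.1857 ms


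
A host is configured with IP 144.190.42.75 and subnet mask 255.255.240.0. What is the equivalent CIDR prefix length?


Binary: 11111111.11111111.11110000.00000000
Count leading 1s
Prefix: /20


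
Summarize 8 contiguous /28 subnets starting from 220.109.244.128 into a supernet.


Original prefix: /28
Number of subnets: 8 = 2^3
New prefix = 28 - 3 = 25
Supernet: 220.109.244.128/25


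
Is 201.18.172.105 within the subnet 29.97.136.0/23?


Subnet network: 29.97.136.0
Test IP AND mask: 201.18.172.0
No, 201.18.172.105 is not in 29.97.136.0/23


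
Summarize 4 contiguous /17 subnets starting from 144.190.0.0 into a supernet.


Original prefix: /17
Number of subnets: 4 = 2^2
New prefix = 17 - 2 = 15
Supernet: 144.190.0.0/15


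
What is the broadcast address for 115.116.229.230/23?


Network: 115.116.228.0/23
Host bits = 9
Set all host bits to 1:
Broadcast: 115.116.229.255


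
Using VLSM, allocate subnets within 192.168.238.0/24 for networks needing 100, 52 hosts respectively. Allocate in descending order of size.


100 hosts -> /25 (126 usable): 192.168.238.0/25
52 hosts -> /26 (62 usable): 192.168.238.128/26
Allocation: 192.168.238.0/25 (100 hosts, 126 usable); 192.168.238.128/26 (52 hosts, 62 usable)


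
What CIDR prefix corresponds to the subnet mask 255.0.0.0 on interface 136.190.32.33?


Binary: 11111111.00000000.00000000.00000000
Count leading 1s
Prefix: /8


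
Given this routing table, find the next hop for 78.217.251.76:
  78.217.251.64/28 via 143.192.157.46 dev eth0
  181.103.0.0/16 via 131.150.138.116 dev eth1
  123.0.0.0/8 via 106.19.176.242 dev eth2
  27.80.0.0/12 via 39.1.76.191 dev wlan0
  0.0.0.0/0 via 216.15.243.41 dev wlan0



Longest prefix match for 78.217.251.76:
  /28 78.217.251.64: MATCH
  /16 181.103.0.0: no
  /8 123.0.0.0: no
  /12 27.80.0.0: no
  /0 0.0.0.0: MATCH
Selected: next-hop 143.192.157.46 via eth0 (matched /28)


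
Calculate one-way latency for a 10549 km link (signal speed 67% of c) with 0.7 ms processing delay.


Speed = 0.67 * 3e5 km/s = 201000 km/s
Propagation delay = 10549 / 201000 = 0.0525 s = 52.4826 ms
Processing delay = 0.7 ms
Total one-way latency = 53.1826 ms


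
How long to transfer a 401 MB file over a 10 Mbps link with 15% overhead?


Effective throughput = 10 * (1 - 15/100) = 8.5 Mbps
File size in Mb = 401 * 8 = 3208 Mb
Time = 3208 / 8.5
Time = 377.4118 seconds


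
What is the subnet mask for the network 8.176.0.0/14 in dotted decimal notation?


/14 means 14 network bits, 18 host bits
Binary: 11111111111111000000000000000000
Mask: 255.252.0.0


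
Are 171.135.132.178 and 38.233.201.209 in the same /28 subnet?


Mask: 255.255.255.240
171.135.132.178 AND mask = 171.135.132.176
38.233.201.209 AND mask = 38.233.201.208
No, different subnets (171.135.132.176 vs 38.233.201.208)


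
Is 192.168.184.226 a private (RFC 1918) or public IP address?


RFC 1918 private ranges:
  10.0.0.0/8 (10.0.0.0 - 10.255.255.255)
  172.16.0.0/12 (172.16.0.0 - 172.31.255.255)
  192.168.0.0/16 (192.168.0.0 - 192.168.255.255)
Private (in 192.168.0.0/16)


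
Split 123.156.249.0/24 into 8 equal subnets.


New prefix = 24 + 3 = 27
Each subnet has 32 addresses
  123.156.249.0/27
  123.156.249.32/27
  123.156.249.64/27
  123.156.249.96/27
  123.156.249.128/27
  123.156.249.160/27
  123.156.249.192/27
  123.156.249.224/27
Subnets: 123.156.249.0/27, 123.156.249.32/27, 123.156.249.64/27, 123.156.249.96/27, 123.156.249.128/27, 123.156.249.160/27, 123.156.249.192/27, 123.156.249.224/27


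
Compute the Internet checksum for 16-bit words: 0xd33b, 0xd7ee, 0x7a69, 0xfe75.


Sum all words (with carry folding):
+ 0xd33b = 0xd33b
+ 0xd7ee = 0xab2a
+ 0x7a69 = 0x2594
+ 0xfe75 = 0x240a
One's complement: ~0x240a
Checksum = 0xdbf5


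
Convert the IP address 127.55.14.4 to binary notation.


127 = 01111111
55 = 00110111
14 = 00001110
4 = 00000100
Binary: 01111111.00110111.00001110.00000100


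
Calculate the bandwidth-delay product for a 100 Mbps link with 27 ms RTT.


BDP = bandwidth * RTT
= 100 Mbps * 27 ms
= 100 * 1e6 * 27 / 1000 bits
= 2700000 bits
= 337500 bytes
= 329.5898 KB
BDP = 2700000 bits (337500 bytes)


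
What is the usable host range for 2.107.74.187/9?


Network: 2.0.0.0
Broadcast: 2.127.255.255
First usable = network + 1
Last usable = broadcast - 1
Range: 2.0.0.1 to 2.127.255.254


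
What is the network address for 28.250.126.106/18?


IP:   00011100.11111010.01111110.01101010
Mask: 11111111.11111111.11000000.00000000
AND operation:
Net:  00011100.11111010.01000000.00000000
Network: 28.250.64.0/18


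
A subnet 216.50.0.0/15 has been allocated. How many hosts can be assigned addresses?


Host bits = 32 - 15 = 17
Total addresses = 2^17 = 131072
Usable = total - 2 (network and broadcast)
Usable hosts: 131070


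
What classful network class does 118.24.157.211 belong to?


First octet: 118
Binary: 01110110
0xxxxxxx -> Class A (1-126)
Class A, default mask 255.0.0.0 (/8)


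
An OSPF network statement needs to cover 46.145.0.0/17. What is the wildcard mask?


Subnet mask: 255.255.128.0
Wildcard = 255.255.255.255 - subnet mask
255 - 255 = 0
255 - 255 = 0
255 - 128 = 127
255 - 0 = 255
Wildcard: 0.0.127.255


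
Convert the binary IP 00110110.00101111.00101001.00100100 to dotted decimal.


00110110 = 54
00101111 = 47
00101001 = 41
00100100 = 36
IP: 54.47.41.36


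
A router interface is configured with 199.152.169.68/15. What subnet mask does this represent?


/15 means 15 network bits, 17 host bits
Binary: 11111111111111100000000000000000
Mask: 255.254.0.0


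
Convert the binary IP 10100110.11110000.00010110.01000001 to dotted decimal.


10100110 = 166
11110000 = 240
00010110 = 22
01000001 = 65
IP: 166.240.22.65


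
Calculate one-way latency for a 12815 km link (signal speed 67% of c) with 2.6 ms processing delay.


Speed = 0.67 * 3e5 km/s = 201000 km/s
Propagation delay = 12815 / 201000 = 0.0638 s = 63.7562 ms
Processing delay = 2.6 ms
Total one-way latency = 66.3562 ms


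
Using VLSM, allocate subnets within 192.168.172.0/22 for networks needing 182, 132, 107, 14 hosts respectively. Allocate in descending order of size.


182 hosts -> /24 (254 usable): 192.168.172.0/24
132 hosts -> /24 (254 usable): 192.168.173.0/24
107 hosts -> /25 (126 usable): 192.168.174.0/25
14 hosts -> /28 (14 usable): 192.168.174.128/28
Allocation: 192.168.172.0/24 (182 hosts, 254 usable); 192.168.173.0/24 (132 hosts, 254 usable); 192.168.174.0/25 (107 hosts, 126 usable); 192.168.174.128/28 (14 hosts, 14 usable)
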